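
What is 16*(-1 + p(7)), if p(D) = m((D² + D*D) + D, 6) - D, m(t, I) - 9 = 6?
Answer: 112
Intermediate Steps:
m(t, I) = 15 (m(t, I) = 9 + 6 = 15)
p(D) = 15 - D
16*(-1 + p(7)) = 16*(-1 + (15 - 1*7)) = 16*(-1 + (15 - 7)) = 16*(-1 + 8) = 16*7 = 112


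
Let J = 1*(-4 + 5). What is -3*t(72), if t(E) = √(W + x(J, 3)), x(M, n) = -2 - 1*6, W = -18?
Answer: -3*I*√26 ≈ -15.297*I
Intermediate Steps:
J = 1 (J = 1*1 = 1)
x(M, n) = -8 (x(M, n) = -2 - 6 = -8)
t(E) = I*√26 (t(E) = √(-18 - 8) = √(-26) = I*√26)
-3*t(72) = -3*I*√26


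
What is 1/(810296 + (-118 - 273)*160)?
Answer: 1/747736 ≈ 1.3374e-6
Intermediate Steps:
1/(810296 + (-118 - 273)*160) = 1/(810296 - 391*160) = 1/(810296 - 62560) = 1/747736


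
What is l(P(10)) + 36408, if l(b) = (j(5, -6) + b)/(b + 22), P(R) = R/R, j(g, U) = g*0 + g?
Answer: 837390/23 ≈ 36408.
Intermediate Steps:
j(g, U) = g (j(g, U) = 0 + g = g)
P(R) = 1
l(b) = (5 + b)/(22 + b) (l(b) = (5 + b)/(b + 22) = (5 + b)/(22 + b))
l(P(10)) + 36408 = (5 + 1)/(22 + 1) + 36408 = 6/23 + 36408 = 837390/23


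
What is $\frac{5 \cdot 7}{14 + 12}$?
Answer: $\frac{35}{26} \approx 1.3462$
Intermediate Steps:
$\frac{5 \cdot 7}{14 + 12} = \frac{35}{26}$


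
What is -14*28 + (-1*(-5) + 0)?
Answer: -387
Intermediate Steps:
-14*28 + (-1*(-5) + 0) = -392 + (5 + 0) = -392 + 5 = -387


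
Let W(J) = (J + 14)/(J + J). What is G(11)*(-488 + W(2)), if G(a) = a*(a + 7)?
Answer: -95832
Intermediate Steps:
G(a) = a*(7 + a)
W(J) = (14 + J)/(2*J) (W(J) = (14 + J)/((2*J)) = (14 + J)*(1/(2*J)) = (14 + J)/(2*J))
G(11)*(-488 + W(2)) = (11*(7 + 11))*(-488 + (½)*(14 + 2)/2) = (11*18)*(-488 + (½)*(½)*16) = 198*(-488 + 4) = 198*(-484) = -95832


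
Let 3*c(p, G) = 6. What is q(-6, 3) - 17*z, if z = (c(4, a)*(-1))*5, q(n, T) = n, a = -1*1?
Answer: 164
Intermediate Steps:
a = -1
c(p, G) = 2 (c(p, G) = (⅓)*6 = 2)
z = -10 (z = (2*(-1))*5 = -2*5 = -10)
q(-6, 3) - 17*z = -6 - 17*(-10) = -6 + 170 = 164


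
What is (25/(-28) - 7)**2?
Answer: 48841/784 ≈ 62.297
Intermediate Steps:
(25/(-28) - 7)**2 = (25*(-1/28) - 7)**2 = (-25/28 - 7)**2 = (-221/28)**2 = 48841/784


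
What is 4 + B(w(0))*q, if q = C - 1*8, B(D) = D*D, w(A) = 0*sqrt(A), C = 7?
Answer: 4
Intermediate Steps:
w(A) = 0
B(D) = D**2
q = -1 (q = 7 - 1*8 = 7 - 8 = -1)
4 + B(w(0))*q = 4 + 0**2*(-1) = 4 + 0*(-1) = 4 + 0 = 4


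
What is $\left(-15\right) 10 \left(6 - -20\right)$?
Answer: $-3900$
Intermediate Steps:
$\left(-15\right) 10 \left(6 - -20\right) = - 150 \left(6 + 20\right) = \left(-150\right) 26 = -3900$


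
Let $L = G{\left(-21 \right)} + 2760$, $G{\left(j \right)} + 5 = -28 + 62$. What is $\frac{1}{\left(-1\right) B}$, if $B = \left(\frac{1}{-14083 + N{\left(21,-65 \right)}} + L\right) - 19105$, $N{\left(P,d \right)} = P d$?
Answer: $\frac{15448}{252049569} \approx 6.129 \cdot 10^{-5}$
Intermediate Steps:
$G{\left(j \right)} = 29$ ($G{\left(j \right)} = -5 + \left(-28 + 62\right) = -5 + 34 = 29$)
$L = 2789$ ($L = 29 + 2760 = 2789$)
$B = - \frac{252049569}{15448}$ ($B = \left(\frac{1}{-14083 + 21 \left(-65\right)} + 2789\right) - 19105 = \left(\frac{1}{-14083 - 1365} + 2789\right) - 19105 = \left(\frac{1}{-15448} + 2789\right) - 19105 = \left(- \frac{1}{15448} + 2789\right) - 19105 = \frac{43084471}{15448} - 19105 = - \frac{252049569}{15448} \approx -16316.0$)
$\frac{1}{\left(-1\right) B} = \frac{1}{\left(-1\right) \left(- \frac{252049569}{15448}\right)} = \frac{1}{\frac{252049569}{15448}} = \frac{15448}{252049569}$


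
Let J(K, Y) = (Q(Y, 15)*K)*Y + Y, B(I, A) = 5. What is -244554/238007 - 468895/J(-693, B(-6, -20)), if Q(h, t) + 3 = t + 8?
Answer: 18930784567/3298539013 ≈ 5.7391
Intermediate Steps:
Q(h, t) = 5 + t (Q(h, t) = -3 + (t + 8) = -3 + (8 + t) = 5 + t)
J(K, Y) = Y + 20*K*Y (J(K, Y) = ((5 + 15)*K)*Y + Y = (20*K)*Y + Y = 20*K*Y + Y = Y + 20*K*Y)
-244554/238007 - 468895/J(-693, B(-6, -20)) = -244554/238007 - 468895*1/(5*(1 + 20*(-693))) = -244554*1/238007 - 468895*1/(5*(1 - 13860)) = -244554/238007 - 468895/(5*(-13859)) = -244554/238007 - 468895/(-69295) = -244554/238007 - 468895*(-1/69295) = -244554/238007 + 93779/13859 = 18930784567/3298539013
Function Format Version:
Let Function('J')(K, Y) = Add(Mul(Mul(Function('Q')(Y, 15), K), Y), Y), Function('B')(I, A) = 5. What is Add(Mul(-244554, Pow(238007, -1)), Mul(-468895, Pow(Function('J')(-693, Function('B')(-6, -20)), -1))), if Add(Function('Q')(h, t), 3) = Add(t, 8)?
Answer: Rational(18930784567, 3298539013) ≈ 5.7391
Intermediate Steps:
Function('Q')(h, t) = Add(5, t) (Function('Q')(h, t) = Add(-3, Add(t, 8)) = Add(-3, Add(8, t)) = Add(5, t))
Function('J')(K, Y) = Add(Y, Mul(20, K, Y)) (Function('J')(K, Y) = Add(Mul(Mul(Add(5, 15), K), Y), Y) = Add(Mul(Mul(20, K), Y), Y) = Add(Mul(20, K, Y), Y) = Add(Y, Mul(20, K, Y)))
Add(Mul(-244554, Pow(238007, -1)), Mul(-468895, Pow(Function('J')(-693, Function('B')(-6, -20)), -1))) = Add(Mul(-244554, Pow(238007, -1)), Mul(-468895, Pow(Mul(5, Add(1, Mul(20, -693))), -1))) = Add(Mul(-244554, Rational(1, 238007)), Mul(-468895, Pow(Mul(5, Add(1, -13860)), -1))) = Add(Rational(-244554, 238007), Mul(-468895, Pow(Mul(5, -13859), -1))) = Add(Rational(-244554, 238007), Mul(-468895, Pow(-69295, -1))) = Add(Rational(-244554, 238007), Mul(-468895, Rational(-1, 69295))) = Add(Rational(-244554, 238007), Rational(93779, 13859)) = Rational(18930784567, 3298539013)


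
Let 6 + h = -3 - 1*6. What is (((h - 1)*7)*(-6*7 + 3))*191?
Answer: 834288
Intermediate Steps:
h = -15 (h = -6 + (-3 - 1*6) = -6 + (-3 - 6) = -6 - 9 = -15)
(((h - 1)*7)*(-6*7 + 3))*191 = (((-15 - 1)*7)*(-6*7 + 3))*191 = ((-16*7)*(-42 + 3))*191 = -112*(-39)*191 = 4368*191 = 834288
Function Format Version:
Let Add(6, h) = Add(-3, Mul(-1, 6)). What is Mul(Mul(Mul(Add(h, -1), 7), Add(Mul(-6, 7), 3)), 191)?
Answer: 834288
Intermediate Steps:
h = -15 (h = Add(-6, Add(-3, Mul(-1, 6))) = Add(-6, Add(-3, -6)) = Add(-6, -9) = -15)
Mul(Mul(Mul(Add(h, -1), 7), Add(Mul(-6, 7), 3)), 191) = Mul(Mul(Mul(Add(-15, -1), 7), Add(Mul(-6, 7), 3)), 191) = Mul(Mul(Mul(-16, 7), Add(-42, 3)), 191) = Mul(Mul(-112, -39), 191) = Mul(4368, 191) = 834288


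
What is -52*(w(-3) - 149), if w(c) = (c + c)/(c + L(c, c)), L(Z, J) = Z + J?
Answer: 23140/3 ≈ 7713.3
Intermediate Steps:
L(Z, J) = J + Z
w(c) = ⅔ (w(c) = (c + c)/(c + (c + c)) = (2*c)/(c + 2*c) = (2*c)/((3*c)) = (2*c)*(1/(3*c)) = ⅔)
-52*(w(-3) - 149) = -52*(⅔ - 149) = -52*(-445/3) = 23140/3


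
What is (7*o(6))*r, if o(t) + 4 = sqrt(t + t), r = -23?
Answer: 644 - 322*sqrt(3) ≈ 86.280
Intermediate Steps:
o(t) = -4 + sqrt(2)*sqrt(t) (o(t) = -4 + sqrt(t + t) = -4 + sqrt(2*t) = -4 + sqrt(2)*sqrt(t))
(7*o(6))*r = (7*(-4 + sqrt(2)*sqrt(6)))*(-23) = (7*(-4 + 2*sqrt(3)))*(-23) = (-28 + 14*sqrt(3))*(-23) = 644 - 322*sqrt(3)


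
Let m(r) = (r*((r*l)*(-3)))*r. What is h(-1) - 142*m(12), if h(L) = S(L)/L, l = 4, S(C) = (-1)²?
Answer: 2944511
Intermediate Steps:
S(C) = 1
m(r) = -12*r³ (m(r) = (r*((r*4)*(-3)))*r = (r*((4*r)*(-3)))*r = (r*(-12*r))*r = (-12*r²)*r = -12*r³)
h(L) = 1/L
h(-1) - 142*m(12) = 1/(-1) - (-1704)*12³ = -1 - (-1704)*1728 = -1 - 142*(-20736) = -1 + 2944512 = 2944511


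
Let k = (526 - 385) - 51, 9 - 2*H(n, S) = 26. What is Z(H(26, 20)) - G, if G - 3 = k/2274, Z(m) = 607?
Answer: 228901/379 ≈ 603.96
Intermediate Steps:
H(n, S) = -17/2 (H(n, S) = 9/2 - ½*26 = 9/2 - 13 = -17/2)
k = 90 (k = 141 - 51 = 90)
G = 1152/379 (G = 3 + 90/2274 = 3 + (1/2274)*90 = 3 + 15/379 = 1152/379 ≈ 3.0396)
Z(H(26, 20)) - G = 607 - 1*1152/379 = 607 - 1152/379 = 228901/379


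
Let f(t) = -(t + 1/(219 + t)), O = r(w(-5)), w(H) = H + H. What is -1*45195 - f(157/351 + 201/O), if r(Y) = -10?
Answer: -111046206681479/2455978590 ≈ -45215.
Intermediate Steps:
w(H) = 2*H
O = -10
f(t) = -t - 1/(219 + t)
-1*45195 - f(157/351 + 201/O) = -1*45195 - (-1 - (157/351 + 201/(-10))**2 - 219*(157/351 + 201/(-10)))/(219 + (157/351 + 201/(-10))) = -45195 - (-1 - (157*(1/351) + 201*(-1/10))**2 - 219*(157*(1/351) + 201*(-1/10)))/(219 + (157*(1/351) + 201*(-1/10))) = -45195 - (-1 - (157/351 - 201/10)**2 - 219*(157/351 - 201/10))/(219 + (157/351 - 201/10)) = -45195 - (-1 - (-68981/3510)**2 - 219*(-68981/3510))/(219 - 68981/3510) = -45195 - (-1 - 1*4758378361/12320100 + 5035613/1170)/699709/3510 = -45195 - 3510*(-1 - 4758378361/12320100 + 5035613/1170)/699709 = -45195 - 3510*48254306429/(699709*12320100) = -45195 - 1*48254306429/2455978590 = -45195 - 48254306429/2455978590 = -111046206681479/2455978590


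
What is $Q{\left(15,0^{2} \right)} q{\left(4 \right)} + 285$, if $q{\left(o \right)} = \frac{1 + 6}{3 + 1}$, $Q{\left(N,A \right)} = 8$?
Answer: $299$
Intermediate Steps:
$q{\left(o \right)} = \frac{7}{4}$
$Q{\left(15,0^{2} \right)} q{\left(4 \right)} + 285 = 8 \cdot \frac{7}{4} + 285 = 14 + 285 = 299$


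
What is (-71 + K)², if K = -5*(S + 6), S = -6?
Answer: 5041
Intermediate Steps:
K = 0 (K = -5*(-6 + 6) = -5*0 = 0)
(-71 + K)² = (-71 + 0)² = (-71)² = 5041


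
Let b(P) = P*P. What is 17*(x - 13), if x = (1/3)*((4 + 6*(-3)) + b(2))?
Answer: -833/3 ≈ -277.67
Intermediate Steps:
b(P) = P**2
x = -10/3 (x = (1/3)*((4 + 6*(-3)) + 2**2) = (1*(1/3))*((4 - 18) + 4) = (-14 + 4)/3 = (1/3)*(-10) = -10/3 ≈ -3.3333)
17*(x - 13) = 17*(-10/3 - 13) = 17*(-49/3) = -833/3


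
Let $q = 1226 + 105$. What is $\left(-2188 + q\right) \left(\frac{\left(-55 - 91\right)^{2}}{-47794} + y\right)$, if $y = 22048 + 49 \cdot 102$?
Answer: $- \frac{553885616628}{23897} \approx -2.3178 \cdot 10^{7}$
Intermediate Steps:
$q = 1331$
$y = 27046$ ($y = 22048 + 4998 = 27046$)
$\left(-2188 + q\right) \left(\frac{\left(-55 - 91\right)^{2}}{-47794} + y\right) = \left(-2188 + 1331\right) \left(\frac{\left(-55 - 91\right)^{2}}{-47794} + 27046\right) = - 857 \left(\left(-146\right)^{2} \left(- \frac{1}{47794}\right) + 27046\right) = - 857 \left(21316 \left(- \frac{1}{47794}\right) + 27046\right) = - 857 \left(- \frac{10658}{23897} + 27046\right) = \left(-857\right) \frac{646307604}{23897} = - \frac{553885616628}{23897}$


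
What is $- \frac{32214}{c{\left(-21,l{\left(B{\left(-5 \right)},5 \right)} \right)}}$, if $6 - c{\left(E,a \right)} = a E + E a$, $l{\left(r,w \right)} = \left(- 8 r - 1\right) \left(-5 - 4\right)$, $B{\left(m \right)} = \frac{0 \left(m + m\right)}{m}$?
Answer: $- \frac{5369}{64} \approx -83.891$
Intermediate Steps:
$B{\left(m \right)} = 0$ ($B{\left(m \right)} = \frac{0 \cdot 2 m}{m} = \frac{0}{m} = 0$)
$l{\left(r,w \right)} = 9 + 72 r$ ($l{\left(r,w \right)} = \left(-1 - 8 r\right) \left(-9\right) = 9 + 72 r$)
$c{\left(E,a \right)} = 6 - 2 E a$ ($c{\left(E,a \right)} = 6 - \left(a E + E a\right) = 6 - \left(E a + E a\right) = 6 - 2 E a$)
$- \frac{32214}{c{\left(-21,l{\left(B{\left(-5 \right)},5 \right)} \right)}} = - \frac{32214}{6 - - 42 \left(9 + 72 \cdot 0\right)} = - \frac{32214}{6 - - 42 \left(9 + 0\right)} = - \frac{32214}{6 - \left(-42\right) 9} = - \frac{32214}{6 + 378} = - \frac{32214}{384} = \left(-32214\right) \frac{1}{384} = - \frac{5369}{64}$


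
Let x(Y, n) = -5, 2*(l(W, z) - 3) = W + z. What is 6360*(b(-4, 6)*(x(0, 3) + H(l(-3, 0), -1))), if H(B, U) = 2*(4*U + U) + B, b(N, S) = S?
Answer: -515160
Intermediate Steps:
l(W, z) = 3 + W/2 + z/2 (l(W, z) = 3 + (W + z)/2 = 3 + (W/2 + z/2) = 3 + W/2 + z/2)
H(B, U) = B + 10*U (H(B, U) = 2*(5*U) + B = 10*U + B = B + 10*U)
6360*(b(-4, 6)*(x(0, 3) + H(l(-3, 0), -1))) = 6360*(6*(-5 + ((3 + (½)*(-3) + (½)*0) + 10*(-1)))) = 6360*(6*(-5 + ((3 - 3/2 + 0) - 10))) = 6360*(6*(-5 + (3/2 - 10))) = 6360*(6*(-5 - 17/2)) = 6360*(6*(-27/2)) = 6360*(-81) = -515160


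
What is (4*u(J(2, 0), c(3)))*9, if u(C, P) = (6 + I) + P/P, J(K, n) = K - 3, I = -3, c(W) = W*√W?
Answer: 144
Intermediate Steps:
c(W) = W^(3/2)
J(K, n) = -3 + K
u(C, P) = 4 (u(C, P) = (6 - 3) + P/P = 3 + 1 = 4)
(4*u(J(2, 0), c(3)))*9 = (4*4)*9 = 16*9 = 144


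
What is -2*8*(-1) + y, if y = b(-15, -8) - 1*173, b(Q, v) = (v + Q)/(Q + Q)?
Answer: -4687/30 ≈ -156.23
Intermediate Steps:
b(Q, v) = (Q + v)/(2*Q) (b(Q, v) = (Q + v)/((2*Q)) = (Q + v)*(1/(2*Q)) = (Q + v)/(2*Q))
y = -5167/30 (y = (½)*(-15 - 8)/(-15) - 1*173 = (½)*(-1/15)*(-23) - 173 = 23/30 - 173 = -5167/30 ≈ -172.23)
-2*8*(-1) + y = -2*8*(-1) - 5167/30 = -16*(-1) - 5167/30 = 16 - 5167/30 = -4687/30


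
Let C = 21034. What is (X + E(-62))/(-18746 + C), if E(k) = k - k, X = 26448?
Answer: 1653/143 ≈ 11.559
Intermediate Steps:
E(k) = 0
(X + E(-62))/(-18746 + C) = (26448 + 0)/(-18746 + 21034) = 26448/2288 = 26448*(1/2288) = 1653/143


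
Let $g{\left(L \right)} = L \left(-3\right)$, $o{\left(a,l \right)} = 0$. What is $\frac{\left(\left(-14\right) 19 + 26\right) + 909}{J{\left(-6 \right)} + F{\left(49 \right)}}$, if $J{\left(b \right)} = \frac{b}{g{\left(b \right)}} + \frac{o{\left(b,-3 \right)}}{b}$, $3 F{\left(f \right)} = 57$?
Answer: $\frac{2007}{56} \approx 35.839$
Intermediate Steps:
$F{\left(f \right)} = 19$ ($F{\left(f \right)} = \frac{1}{3} \cdot 57 = 19$)
$g{\left(L \right)} = - 3 L$
$J{\left(b \right)} = - \frac{1}{3}$ ($J{\left(b \right)} = \frac{b}{\left(-3\right) b} + \frac{0}{b} = b \left(- \frac{1}{3 b}\right) + 0 = - \frac{1}{3} + 0 = - \frac{1}{3}$)
$\frac{\left(\left(-14\right) 19 + 26\right) + 909}{J{\left(-6 \right)} + F{\left(49 \right)}} = \frac{\left(\left(-14\right) 19 + 26\right) + 909}{- \frac{1}{3} + 19} = \frac{\left(-266 + 26\right) + 909}{\frac{56}{3}} = \left(-240 + 909\right) \frac{3}{56} = 669 \cdot \frac{3}{56} = \frac{2007}{56}$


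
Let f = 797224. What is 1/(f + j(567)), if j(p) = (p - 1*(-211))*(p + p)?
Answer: 1/1679476 ≈ 5.9542e-7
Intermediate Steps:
j(p) = 2*p*(211 + p) (j(p) = (p + 211)*(2*p) = (211 + p)*(2*p) = 2*p*(211 + p))
1/(f + j(567)) = 1/(797224 + 2*567*(211 + 567)) = 1/(797224 + 2*567*778) = 1/(797224 + 882252) = 1/1679476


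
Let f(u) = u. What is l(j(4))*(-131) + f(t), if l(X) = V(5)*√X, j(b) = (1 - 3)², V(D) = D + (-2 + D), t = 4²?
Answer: -2080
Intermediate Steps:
t = 16
V(D) = -2 + 2*D
j(b) = 4 (j(b) = (-2)² = 4)
l(X) = 8*√X (l(X) = (-2 + 2*5)*√X = (-2 + 10)*√X = 8*√X)
l(j(4))*(-131) + f(t) = (8*√4)*(-131) + 16 = (8*2)*(-131) + 16 = 16*(-131) + 16 = -2096 + 16 = -2080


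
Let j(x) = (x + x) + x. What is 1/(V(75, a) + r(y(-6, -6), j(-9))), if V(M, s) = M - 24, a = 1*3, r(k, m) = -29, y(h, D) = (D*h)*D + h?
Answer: 1/22 ≈ 0.045455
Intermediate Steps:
y(h, D) = h + h*D**2 (y(h, D) = h*D**2 + h = h + h*D**2)
j(x) = 3*x (j(x) = 2*x + x = 3*x)
a = 3
V(M, s) = -24 + M
1/(V(75, a) + r(y(-6, -6), j(-9))) = 1/((-24 + 75) - 29) = 1/(51 - 29) = 1/22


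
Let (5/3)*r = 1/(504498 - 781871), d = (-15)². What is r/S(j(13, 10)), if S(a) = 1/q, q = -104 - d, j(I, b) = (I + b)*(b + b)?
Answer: 987/1386865 ≈ 0.00071168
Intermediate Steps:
d = 225
j(I, b) = 2*b*(I + b) (j(I, b) = (I + b)*(2*b) = 2*b*(I + b))
r = -3/1386865 (r = 3/(5*(504498 - 781871)) = (⅗)/(-277373) = (⅗)*(-1/277373) = -3/1386865 ≈ -2.1632e-6)
q = -329 (q = -104 - 1*225 = -104 - 225 = -329)
S(a) = -1/329 (S(a) = 1/(-329) = -1/329)
r/S(j(13, 10)) = -3/(1386865*(-1/329)) = -3/1386865*(-329) = 987/1386865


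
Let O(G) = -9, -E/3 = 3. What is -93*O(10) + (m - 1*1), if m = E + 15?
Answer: 842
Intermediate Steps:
E = -9 (E = -3*3 = -9)
m = 6 (m = -9 + 15 = 6)
-93*O(10) + (m - 1*1) = -93*(-9) + (6 - 1*1) = 837 + (6 - 1) = 837 + 5 = 842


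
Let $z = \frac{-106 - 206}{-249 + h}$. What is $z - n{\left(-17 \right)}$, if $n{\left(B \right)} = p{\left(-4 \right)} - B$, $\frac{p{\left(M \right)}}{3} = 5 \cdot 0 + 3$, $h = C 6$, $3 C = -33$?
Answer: $- \frac{2626}{105} \approx -25.01$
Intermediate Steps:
$C = -11$ ($C = \frac{1}{3} \left(-33\right) = -11$)
$h = -66$ ($h = \left(-11\right) 6 = -66$)
$z = \frac{104}{105}$ ($z = \frac{-106 - 206}{-249 - 66} = - \frac{312}{-315} = \left(-312\right) \left(- \frac{1}{315}\right) = \frac{104}{105} \approx 0.99048$)
$p{\left(M \right)} = 9$ ($p{\left(M \right)} = 3 \left(5 \cdot 0 + 3\right) = 3 \left(0 + 3\right) = 3 \cdot 3 = 9$)
$n{\left(B \right)} = 9 - B$
$z - n{\left(-17 \right)} = \frac{104}{105} - \left(9 - -17\right) = \frac{104}{105} - \left(9 + 17\right) = \frac{104}{105} - 26 = - \frac{2626}{105}$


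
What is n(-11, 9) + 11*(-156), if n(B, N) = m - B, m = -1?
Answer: -1706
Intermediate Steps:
n(B, N) = -1 - B
n(-11, 9) + 11*(-156) = (-1 - 1*(-11)) + 11*(-156) = (-1 + 11) - 1716 = 10 - 1716 = -1706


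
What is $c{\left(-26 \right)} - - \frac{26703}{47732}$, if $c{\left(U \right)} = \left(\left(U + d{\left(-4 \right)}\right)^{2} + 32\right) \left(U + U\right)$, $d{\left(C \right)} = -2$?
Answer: $- \frac{2025337521}{47732} \approx -42431.0$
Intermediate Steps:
$c{\left(U \right)} = 2 U \left(32 + \left(-2 + U\right)^{2}\right)$ ($c{\left(U \right)} = \left(\left(U - 2\right)^{2} + 32\right) \left(U + U\right) = \left(\left(-2 + U\right)^{2} + 32\right) 2 U = \left(32 + \left(-2 + U\right)^{2}\right) 2 U = 2 U \left(32 + \left(-2 + U\right)^{2}\right)$)
$c{\left(-26 \right)} - - \frac{26703}{47732} = 2 \left(-26\right) \left(32 + \left(-2 - 26\right)^{2}\right) - - \frac{26703}{47732} = 2 \left(-26\right) \left(32 + \left(-28\right)^{2}\right) - \left(-26703\right) \frac{1}{47732} = 2 \left(-26\right) \left(32 + 784\right) - - \frac{26703}{47732} = 2 \left(-26\right) 816 + \frac{26703}{47732} = -42432 + \frac{26703}{47732} = - \frac{2025337521}{47732}$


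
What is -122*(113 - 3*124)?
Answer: 31598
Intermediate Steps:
-122*(113 - 3*124) = -122*(113 - 372) = -122*(-259) = 31598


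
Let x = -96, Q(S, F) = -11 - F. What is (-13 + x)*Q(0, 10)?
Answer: 2289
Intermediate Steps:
(-13 + x)*Q(0, 10) = (-13 - 96)*(-11 - 1*10) = -109*(-11 - 10) = -109*(-21) = 2289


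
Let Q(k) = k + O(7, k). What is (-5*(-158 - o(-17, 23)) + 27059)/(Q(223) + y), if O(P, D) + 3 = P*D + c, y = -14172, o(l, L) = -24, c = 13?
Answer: -9243/4126 ≈ -2.2402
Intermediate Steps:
O(P, D) = 10 + D*P (O(P, D) = -3 + (P*D + 13) = -3 + (D*P + 13) = -3 + (13 + D*P) = 10 + D*P)
Q(k) = 10 + 8*k (Q(k) = k + (10 + k*7) = k + (10 + 7*k) = 10 + 8*k)
(-5*(-158 - o(-17, 23)) + 27059)/(Q(223) + y) = (-5*(-158 - 1*(-24)) + 27059)/((10 + 8*223) - 14172) = (-5*(-158 + 24) + 27059)/((10 + 1784) - 14172) = (-5*(-134) + 27059)/(1794 - 14172) = (670 + 27059)/(-12378) = 27729*(-1/12378) = -9243/4126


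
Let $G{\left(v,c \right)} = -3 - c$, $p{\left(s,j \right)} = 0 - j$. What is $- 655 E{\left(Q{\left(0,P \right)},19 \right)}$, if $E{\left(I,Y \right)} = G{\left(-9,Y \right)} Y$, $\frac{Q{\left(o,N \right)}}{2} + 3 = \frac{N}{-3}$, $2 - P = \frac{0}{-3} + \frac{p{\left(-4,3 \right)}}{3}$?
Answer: $273790$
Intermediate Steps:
$p{\left(s,j \right)} = - j$
$P = 3$ ($P = 2 - \left(\frac{0}{-3} + \frac{\left(-1\right) 3}{3}\right) = 2 - \left(0 \left(- \frac{1}{3}\right) - 1\right) = 2 - \left(0 - 1\right) = 2 - -1 = 2 + 1 = 3$)
$Q{\left(o,N \right)} = -6 - \frac{2 N}{3}$ ($Q{\left(o,N \right)} = -6 + 2 \frac{N}{-3} = -6 + 2 N \left(- \frac{1}{3}\right) = -6 + 2 \left(- \frac{N}{3}\right) = -6 - \frac{2 N}{3}$)
$E{\left(I,Y \right)} = Y \left(-3 - Y\right)$ ($E{\left(I,Y \right)} = \left(-3 - Y\right) Y = Y \left(-3 - Y\right)$)
$- 655 E{\left(Q{\left(0,P \right)},19 \right)} = - 655 \left(\left(-1\right) 19 \left(3 + 19\right)\right) = - 655 \left(\left(-1\right) 19 \cdot 22\right) = \left(-655\right) \left(-418\right) = 273790$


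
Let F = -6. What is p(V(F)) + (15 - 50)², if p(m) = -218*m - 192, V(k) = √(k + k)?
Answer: 1033 - 436*I*√3 ≈ 1033.0 - 755.17*I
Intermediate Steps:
V(k) = √2*√k (V(k) = √(2*k) = √2*√k)
p(m) = -192 - 218*m
p(V(F)) + (15 - 50)² = (-192 - 218*√2*√(-6)) + (15 - 50)² = (-192 - 218*√2*I*√6) + (-35)² = (-192 - 436*I*√3) + 1225 = 1033 - 436*I*√3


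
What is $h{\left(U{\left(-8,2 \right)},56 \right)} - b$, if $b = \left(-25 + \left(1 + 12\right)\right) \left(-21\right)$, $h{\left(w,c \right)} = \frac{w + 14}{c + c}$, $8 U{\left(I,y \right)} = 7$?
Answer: $- \frac{32239}{128} \approx -251.87$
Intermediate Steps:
$U{\left(I,y \right)} = \frac{7}{8}$ ($U{\left(I,y \right)} = \frac{1}{8} \cdot 7 = \frac{7}{8}$)
$h{\left(w,c \right)} = \frac{14 + w}{2 c}$
$b = 252$ ($b = \left(-25 + 13\right) \left(-21\right) = \left(-12\right) \left(-21\right) = 252$)
$h{\left(U{\left(-8,2 \right)},56 \right)} - b = \frac{14 + \frac{7}{8}}{2 \cdot 56} - 252 = \frac{1}{2} \cdot \frac{1}{56} \cdot \frac{119}{8} - 252 = \frac{17}{128} - 252 = - \frac{32239}{128}$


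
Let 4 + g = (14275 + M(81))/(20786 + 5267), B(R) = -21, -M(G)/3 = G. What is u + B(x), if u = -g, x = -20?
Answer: -456933/26053 ≈ -17.539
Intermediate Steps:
M(G) = -3*G
g = -90180/26053 (g = -4 + (14275 - 3*81)/(20786 + 5267) = -4 + (14275 - 243)/26053 = -4 + 14032*(1/26053) = -4 + 14032/26053 = -90180/26053 ≈ -3.4614)
u = 90180/26053 (u = -1*(-90180/26053) = 90180/26053 ≈ 3.4614)
u + B(x) = 90180/26053 - 21 = -456933/26053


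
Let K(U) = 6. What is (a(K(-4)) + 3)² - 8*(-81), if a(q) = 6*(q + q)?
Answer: 6273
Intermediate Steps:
a(q) = 12*q (a(q) = 6*(2*q) = 12*q)
(a(K(-4)) + 3)² - 8*(-81) = (12*6 + 3)² - 8*(-81) = (72 + 3)² + 648 = 75² + 648 = 5625 + 648 = 6273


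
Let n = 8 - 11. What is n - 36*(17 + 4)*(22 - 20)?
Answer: -1515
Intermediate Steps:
n = -3
n - 36*(17 + 4)*(22 - 20) = -3 - 36*(17 + 4)*(22 - 20) = -3 - 756*2 = -3 - 36*42 = -3 - 1512 = -1515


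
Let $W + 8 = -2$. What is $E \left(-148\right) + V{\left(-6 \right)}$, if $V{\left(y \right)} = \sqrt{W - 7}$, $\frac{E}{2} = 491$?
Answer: $-145336 + i \sqrt{17} \approx -1.4534 \cdot 10^{5} + 4.1231 i$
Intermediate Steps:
$E = 982$ ($E = 2 \cdot 491 = 982$)
$W = -10$ ($W = -8 - 2 = -10$)
$V{\left(y \right)} = i \sqrt{17}$ ($V{\left(y \right)} = \sqrt{-10 - 7} = \sqrt{-17} = i \sqrt{17}$)
$E \left(-148\right) + V{\left(-6 \right)} = 982 \left(-148\right) + i \sqrt{17} = -145336 + i \sqrt{17}$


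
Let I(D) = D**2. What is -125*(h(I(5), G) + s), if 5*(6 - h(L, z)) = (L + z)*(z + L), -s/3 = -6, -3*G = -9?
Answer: 16600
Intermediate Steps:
G = 3 (G = -1/3*(-9) = 3)
s = 18 (s = -3*(-6) = 18)
h(L, z) = 6 - (L + z)**2/5 (h(L, z) = 6 - (L + z)*(z + L)/5 = 6 - (L + z)*(L + z)/5 = 6 - (L + z)**2/5)
-125*(h(I(5), G) + s) = -125*((6 - (5**2 + 3)**2/5) + 18) = -125*((6 - (25 + 3)**2/5) + 18) = -125*((6 - 1/5*28**2) + 18) = -125*((6 - 1/5*784) + 18) = -125*((6 - 784/5) + 18) = -125*(-754/5 + 18) = -125*(-664/5) = 16600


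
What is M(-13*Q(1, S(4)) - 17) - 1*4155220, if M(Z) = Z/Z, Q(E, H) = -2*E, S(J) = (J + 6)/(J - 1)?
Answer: -4155219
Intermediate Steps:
S(J) = (6 + J)/(-1 + J)
M(Z) = 1
M(-13*Q(1, S(4)) - 17) - 1*4155220 = 1 - 1*4155220 = 1 - 4155220 = -4155219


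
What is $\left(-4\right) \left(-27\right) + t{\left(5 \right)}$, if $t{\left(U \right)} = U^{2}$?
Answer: $133$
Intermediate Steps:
$\left(-4\right) \left(-27\right) + t{\left(5 \right)} = \left(-4\right) \left(-27\right) + 5^{2} = 108 + 25 = 133$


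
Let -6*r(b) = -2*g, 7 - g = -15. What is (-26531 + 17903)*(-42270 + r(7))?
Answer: 364642288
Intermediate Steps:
g = 22 (g = 7 - 1*(-15) = 7 + 15 = 22)
r(b) = 22/3 (r(b) = -(-1)*22/3 = -⅙*(-44) = 22/3)
(-26531 + 17903)*(-42270 + r(7)) = (-26531 + 17903)*(-42270 + 22/3) = -8628*(-126788/3) = 364642288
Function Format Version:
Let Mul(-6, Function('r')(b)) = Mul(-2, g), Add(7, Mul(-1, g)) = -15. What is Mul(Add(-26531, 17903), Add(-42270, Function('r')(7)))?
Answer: 364642288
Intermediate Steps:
g = 22 (g = Add(7, Mul(-1, -15)) = Add(7, 15) = 22)
Function('r')(b) = Rational(22, 3) (Function('r')(b) = Mul(Rational(-1, 6), Mul(-2, 22)) = Mul(Rational(-1, 6), -44) = Rational(22, 3))
Mul(Add(-26531, 17903), Add(-42270, Function('r')(7))) = Mul(Add(-26531, 17903), Add(-42270, Rational(22, 3))) = Mul(-8628, Rational(-126788, 3)) = 364642288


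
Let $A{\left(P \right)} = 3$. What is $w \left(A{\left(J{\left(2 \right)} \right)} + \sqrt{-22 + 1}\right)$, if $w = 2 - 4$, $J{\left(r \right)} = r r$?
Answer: $-6 - 2 i \sqrt{21} \approx -6.0 - 9.1651 i$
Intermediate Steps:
$J{\left(r \right)} = r^{2}$
$w = -2$
$w \left(A{\left(J{\left(2 \right)} \right)} + \sqrt{-22 + 1}\right) = - 2 \left(3 + \sqrt{-22 + 1}\right) = - 2 \left(3 + \sqrt{-21}\right) = - 2 \left(3 + i \sqrt{21}\right) = -6 - 2 i \sqrt{21}$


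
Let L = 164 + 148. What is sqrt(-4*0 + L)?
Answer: 2*sqrt(78) ≈ 17.664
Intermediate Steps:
L = 312
sqrt(-4*0 + L) = sqrt(-4*0 + 312) = sqrt(0 + 312) = sqrt(312) = 2*sqrt(78)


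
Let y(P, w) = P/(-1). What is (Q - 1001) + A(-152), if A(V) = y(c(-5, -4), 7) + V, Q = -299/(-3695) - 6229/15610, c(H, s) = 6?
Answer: -13373650363/11535790 ≈ -1159.3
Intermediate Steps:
y(P, w) = -P (y(P, w) = P*(-1) = -P)
Q = -3669753/11535790 (Q = -299*(-1/3695) - 6229*1/15610 = 299/3695 - 6229/15610 = -3669753/11535790 ≈ -0.31812)
A(V) = -6 + V (A(V) = -1*6 + V = -6 + V)
(Q - 1001) + A(-152) = (-3669753/11535790 - 1001) + (-6 - 152) = -11550995543/11535790 - 158 = -13373650363/11535790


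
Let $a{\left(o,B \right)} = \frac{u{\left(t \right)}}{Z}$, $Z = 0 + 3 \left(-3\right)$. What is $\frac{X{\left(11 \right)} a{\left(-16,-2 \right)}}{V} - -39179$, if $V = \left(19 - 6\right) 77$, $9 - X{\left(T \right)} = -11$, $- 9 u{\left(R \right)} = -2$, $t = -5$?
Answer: $\frac{3176672459}{81081} \approx 39179.0$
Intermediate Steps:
$u{\left(R \right)} = \frac{2}{9}$ ($u{\left(R \right)} = \left(- \frac{1}{9}\right) \left(-2\right) = \frac{2}{9}$)
$X{\left(T \right)} = 20$ ($X{\left(T \right)} = 9 - -11 = 9 + 11 = 20$)
$Z = -9$ ($Z = 0 - 9 = -9$)
$a{\left(o,B \right)} = - \frac{2}{81}$ ($a{\left(o,B \right)} = \frac{2}{9 \left(-9\right)} = \frac{2}{9} \left(- \frac{1}{9}\right) = - \frac{2}{81}$)
$V = 1001$ ($V = 13 \cdot 77 = 1001$)
$\frac{X{\left(11 \right)} a{\left(-16,-2 \right)}}{V} - -39179 = \frac{20 \left(- \frac{2}{81}\right)}{1001} - -39179 = \left(- \frac{40}{81}\right) \frac{1}{1001} + 39179 = - \frac{40}{81081} + 39179 = \frac{3176672459}{81081}$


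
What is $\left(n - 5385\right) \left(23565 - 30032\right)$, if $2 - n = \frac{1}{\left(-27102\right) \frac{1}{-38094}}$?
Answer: $\frac{157286235120}{4517} \approx 3.4821 \cdot 10^{7}$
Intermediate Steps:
$n = \frac{2685}{4517}$ ($n = 2 - \frac{1}{\left(-27102\right) \frac{1}{-38094}} = 2 - \frac{1}{\left(-27102\right) \left(- \frac{1}{38094}\right)} = 2 - \frac{1}{\frac{4517}{6349}} = 2 - \frac{6349}{4517} = \frac{2685}{4517} \approx 0.59442$)
$\left(n - 5385\right) \left(23565 - 30032\right) = \left(\frac{2685}{4517} - 5385\right) \left(23565 - 30032\right) = \left(- \frac{24321360}{4517}\right) \left(-6467\right) = \frac{157286235120}{4517}$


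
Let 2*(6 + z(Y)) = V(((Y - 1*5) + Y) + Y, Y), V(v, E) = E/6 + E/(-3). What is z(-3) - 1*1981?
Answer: -7947/4 ≈ -1986.8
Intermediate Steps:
V(v, E) = -E/6 (V(v, E) = E*(⅙) + E*(-⅓) = E/6 - E/3 = -E/6)
z(Y) = -6 - Y/12 (z(Y) = -6 + (-Y/6)/2 = -6 - Y/12)
z(-3) - 1*1981 = (-6 - 1/12*(-3)) - 1*1981 = (-6 + ¼) - 1981 = -23/4 - 1981 = -7947/4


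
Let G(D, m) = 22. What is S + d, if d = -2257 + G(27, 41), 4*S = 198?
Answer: -4371/2 ≈ -2185.5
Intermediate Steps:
S = 99/2 (S = (¼)*198 = 99/2 ≈ 49.500)
d = -2235 (d = -2257 + 22 = -2235)
S + d = 99/2 - 2235 = -4371/2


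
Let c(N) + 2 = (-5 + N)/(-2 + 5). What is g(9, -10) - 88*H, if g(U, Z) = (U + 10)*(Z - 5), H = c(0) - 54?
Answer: 14369/3 ≈ 4789.7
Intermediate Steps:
c(N) = -11/3 + N/3 (c(N) = -2 + (-5 + N)/(-2 + 5) = -2 + (-5 + N)/3 = -2 + (-5 + N)*(⅓) = -2 + (-5/3 + N/3) = -11/3 + N/3)
H = -173/3 (H = (-11/3 + (⅓)*0) - 54 = (-11/3 + 0) - 54 = -11/3 - 54 = -173/3 ≈ -57.667)
g(U, Z) = (-5 + Z)*(10 + U) (g(U, Z) = (10 + U)*(-5 + Z) = (-5 + Z)*(10 + U))
g(9, -10) - 88*H = (-50 - 5*9 + 10*(-10) + 9*(-10)) - 88*(-173/3) = (-50 - 45 - 100 - 90) + 15224/3 = -285 + 15224/3 = 14369/3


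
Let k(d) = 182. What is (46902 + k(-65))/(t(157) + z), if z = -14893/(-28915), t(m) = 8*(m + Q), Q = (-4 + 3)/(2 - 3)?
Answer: 1361433860/36563453 ≈ 37.235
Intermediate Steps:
Q = 1 (Q = -1/(-1) = -1*(-1) = 1)
t(m) = 8 + 8*m (t(m) = 8*(m + 1) = 8*(1 + m) = 8 + 8*m)
z = 14893/28915 (z = -14893*(-1/28915) = 14893/28915 ≈ 0.51506)
(46902 + k(-65))/(t(157) + z) = (46902 + 182)/((8 + 8*157) + 14893/28915) = 47084/((8 + 1256) + 14893/28915) = 47084/(1264 + 14893/28915) = 47084/(36563453/28915) = 47084*(28915/36563453) = 1361433860/36563453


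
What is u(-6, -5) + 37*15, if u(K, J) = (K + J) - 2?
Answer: 542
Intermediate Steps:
u(K, J) = -2 + J + K (u(K, J) = (J + K) - 2 = -2 + J + K)
u(-6, -5) + 37*15 = (-2 - 5 - 6) + 37*15 = -13 + 555 = 542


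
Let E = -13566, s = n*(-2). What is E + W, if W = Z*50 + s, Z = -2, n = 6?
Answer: -13678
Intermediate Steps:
s = -12 (s = 6*(-2) = -12)
W = -112 (W = -2*50 - 12 = -100 - 12 = -112)
E + W = -13566 - 112 = -13678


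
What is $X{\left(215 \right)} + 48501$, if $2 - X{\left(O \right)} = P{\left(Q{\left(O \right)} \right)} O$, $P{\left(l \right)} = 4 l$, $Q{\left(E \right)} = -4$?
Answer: $51943$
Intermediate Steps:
$X{\left(O \right)} = 2 + 16 O$ ($X{\left(O \right)} = 2 - 4 \left(-4\right) O = 2 - - 16 O = 2 + 16 O$)
$X{\left(215 \right)} + 48501 = \left(2 + 16 \cdot 215\right) + 48501 = \left(2 + 3440\right) + 48501 = 3442 + 48501 = 51943$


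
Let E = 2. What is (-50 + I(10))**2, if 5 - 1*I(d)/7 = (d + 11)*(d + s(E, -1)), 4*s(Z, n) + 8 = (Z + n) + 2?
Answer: 27092025/16 ≈ 1.6933e+6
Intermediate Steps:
s(Z, n) = -3/2 + Z/4 + n/4 (s(Z, n) = -2 + ((Z + n) + 2)/4 = -2 + (2 + Z + n)/4 = -2 + (1/2 + Z/4 + n/4) = -3/2 + Z/4 + n/4)
I(d) = 35 - 7*(11 + d)*(-5/4 + d) (I(d) = 35 - 7*(d + 11)*(d + (-3/2 + (1/4)*2 + (1/4)*(-1))) = 35 - 7*(11 + d)*(d + (-3/2 + 1/2 - 1/4)) = 35 - 7*(11 + d)*(d - 5/4) = 35 - 7*(11 + d)*(-5/4 + d))
(-50 + I(10))**2 = (-50 + (525/4 - 7*10**2 - 273/4*10))**2 = (-50 + (525/4 - 7*100 - 1365/2))**2 = (-50 + (525/4 - 700 - 1365/2))**2 = (-50 - 5005/4)**2 = (-5205/4)**2 = 27092025/16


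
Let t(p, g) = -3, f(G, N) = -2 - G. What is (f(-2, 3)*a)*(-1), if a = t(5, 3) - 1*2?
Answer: 0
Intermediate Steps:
a = -5 (a = -3 - 1*2 = -3 - 2 = -5)
(f(-2, 3)*a)*(-1) = ((-2 - 1*(-2))*(-5))*(-1) = ((-2 + 2)*(-5))*(-1) = (0*(-5))*(-1) = 0*(-1) = 0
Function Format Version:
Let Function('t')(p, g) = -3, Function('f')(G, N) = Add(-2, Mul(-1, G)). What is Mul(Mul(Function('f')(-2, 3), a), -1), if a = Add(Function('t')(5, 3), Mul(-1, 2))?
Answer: 0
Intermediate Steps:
a = -5 (a = Add(-3, Mul(-1, 2)) = Add(-3, -2) = -5)
Mul(Mul(Function('f')(-2, 3), a), -1) = Mul(Mul(Add(-2, Mul(-1, -2)), -5), -1) = Mul(Mul(Add(-2, 2), -5), -1) = Mul(Mul(0, -5), -1) = Mul(0, -1) = 0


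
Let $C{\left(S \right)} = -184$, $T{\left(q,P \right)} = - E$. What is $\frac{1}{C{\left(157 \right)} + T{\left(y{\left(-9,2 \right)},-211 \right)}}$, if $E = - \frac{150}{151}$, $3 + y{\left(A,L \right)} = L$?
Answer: $- \frac{151}{27634} \approx -0.0054643$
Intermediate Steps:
$y{\left(A,L \right)} = -3 + L$
$E = - \frac{150}{151}$ ($E = \left(-150\right) \frac{1}{151} = - \frac{150}{151} \approx -0.99338$)
$T{\left(q,P \right)} = \frac{150}{151}$ ($T{\left(q,P \right)} = \left(-1\right) \left(- \frac{150}{151}\right) = \frac{150}{151}$)
$\frac{1}{C{\left(157 \right)} + T{\left(y{\left(-9,2 \right)},-211 \right)}} = \frac{1}{-184 + \frac{150}{151}} = \frac{1}{- \frac{27634}{151}} = - \frac{151}{27634}$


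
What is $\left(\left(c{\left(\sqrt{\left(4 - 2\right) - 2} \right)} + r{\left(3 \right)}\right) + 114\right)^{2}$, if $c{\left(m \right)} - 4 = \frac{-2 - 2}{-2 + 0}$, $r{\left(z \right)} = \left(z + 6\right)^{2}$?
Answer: $40401$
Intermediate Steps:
$r{\left(z \right)} = \left(6 + z\right)^{2}$
$c{\left(m \right)} = 6$ ($c{\left(m \right)} = 4 + \frac{-2 - 2}{-2 + 0} = 4 - \frac{4}{-2} = 4 - -2 = 4 + 2 = 6$)
$\left(\left(c{\left(\sqrt{\left(4 - 2\right) - 2} \right)} + r{\left(3 \right)}\right) + 114\right)^{2} = \left(\left(6 + \left(6 + 3\right)^{2}\right) + 114\right)^{2} = \left(\left(6 + 9^{2}\right) + 114\right)^{2} = \left(\left(6 + 81\right) + 114\right)^{2} = \left(87 + 114\right)^{2} = 201^{2} = 40401$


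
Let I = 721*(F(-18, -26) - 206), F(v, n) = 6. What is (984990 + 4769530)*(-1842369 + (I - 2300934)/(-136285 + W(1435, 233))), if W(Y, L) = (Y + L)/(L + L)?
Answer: -336646470055096066040/31753571 ≈ -1.0602e+13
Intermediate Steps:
W(Y, L) = (L + Y)/(2*L) (W(Y, L) = (L + Y)/((2*L)) = (L + Y)*(1/(2*L)) = (L + Y)/(2*L))
I = -144200 (I = 721*(6 - 206) = 721*(-200) = -144200)
(984990 + 4769530)*(-1842369 + (I - 2300934)/(-136285 + W(1435, 233))) = (984990 + 4769530)*(-1842369 + (-144200 - 2300934)/(-136285 + (½)*(233 + 1435)/233)) = 5754520*(-1842369 - 2445134/(-136285 + (½)*(1/233)*1668)) = 5754520*(-1842369 - 2445134/(-136285 + 834/233)) = 5754520*(-1842369 - 2445134/(-31753571/233)) = 5754520*(-1842369 - 2445134*(-233/31753571)) = 5754520*(-1842369 + 569716222/31753571) = 5754520*(-58501225133477/31753571) = -336646470055096066040/31753571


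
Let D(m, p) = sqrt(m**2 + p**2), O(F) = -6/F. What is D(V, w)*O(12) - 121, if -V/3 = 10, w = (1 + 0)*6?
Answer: -121 - 3*sqrt(26) ≈ -136.30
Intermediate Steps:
w = 6 (w = 1*6 = 6)
V = -30 (V = -3*10 = -30)
D(V, w)*O(12) - 121 = sqrt((-30)**2 + 6**2)*(-6/12) - 121 = sqrt(900 + 36)*(-6*1/12) - 121 = sqrt(936)*(-1/2) - 121 = (6*sqrt(26))*(-1/2) - 121 = -3*sqrt(26) - 121 = -121 - 3*sqrt(26)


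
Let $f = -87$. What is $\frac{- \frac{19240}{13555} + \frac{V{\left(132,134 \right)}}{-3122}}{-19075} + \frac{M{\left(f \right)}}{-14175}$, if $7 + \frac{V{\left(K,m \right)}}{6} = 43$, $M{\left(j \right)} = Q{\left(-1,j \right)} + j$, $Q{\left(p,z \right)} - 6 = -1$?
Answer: $\frac{38334723794}{6538558085325} \approx 0.0058629$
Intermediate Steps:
$Q{\left(p,z \right)} = 5$ ($Q{\left(p,z \right)} = 6 - 1 = 5$)
$M{\left(j \right)} = 5 + j$
$V{\left(K,m \right)} = 216$ ($V{\left(K,m \right)} = -42 + 6 \cdot 43 = -42 + 258 = 216$)
$\frac{- \frac{19240}{13555} + \frac{V{\left(132,134 \right)}}{-3122}}{-19075} + \frac{M{\left(f \right)}}{-14175} = \frac{- \frac{19240}{13555} + \frac{216}{-3122}}{-19075} + \frac{5 - 87}{-14175} = \left(\left(-19240\right) \frac{1}{13555} + 216 \left(- \frac{1}{3122}\right)\right) \left(- \frac{1}{19075}\right) - - \frac{82}{14175} = \left(- \frac{3848}{2711} - \frac{108}{1561}\right) \left(- \frac{1}{19075}\right) + \frac{82}{14175} = \left(- \frac{6299516}{4231871}\right) \left(- \frac{1}{19075}\right) + \frac{82}{14175} = \frac{6299516}{80722939325} + \frac{82}{14175} = \frac{38334723794}{6538558085325}$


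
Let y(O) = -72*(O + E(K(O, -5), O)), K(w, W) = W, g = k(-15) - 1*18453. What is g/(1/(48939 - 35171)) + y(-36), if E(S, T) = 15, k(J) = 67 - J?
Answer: -252930416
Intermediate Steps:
g = -18371 (g = (67 - 1*(-15)) - 1*18453 = (67 + 15) - 18453 = 82 - 18453 = -18371)
y(O) = -1080 - 72*O (y(O) = -72*(O + 15) = -72*(15 + O) = -1080 - 72*O)
g/(1/(48939 - 35171)) + y(-36) = -18371/(1/(48939 - 35171)) + (-1080 - 72*(-36)) = -18371/(1/13768) + (-1080 + 2592) = -18371/1/13768 + 1512 = -18371*13768 + 1512 = -252931928 + 1512 = -252930416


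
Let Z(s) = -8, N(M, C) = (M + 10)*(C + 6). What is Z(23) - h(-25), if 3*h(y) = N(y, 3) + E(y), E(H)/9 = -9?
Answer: 64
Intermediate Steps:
N(M, C) = (6 + C)*(10 + M) (N(M, C) = (10 + M)*(6 + C) = (6 + C)*(10 + M))
E(H) = -81 (E(H) = 9*(-9) = -81)
h(y) = 3 + 3*y (h(y) = ((60 + 6*y + 10*3 + 3*y) - 81)/3 = ((60 + 6*y + 30 + 3*y) - 81)/3 = ((90 + 9*y) - 81)/3 = (9 + 9*y)/3 = 3 + 3*y)
Z(23) - h(-25) = -8 - (3 + 3*(-25)) = -8 - (3 - 75) = -8 - 1*(-72) = -8 + 72 = 64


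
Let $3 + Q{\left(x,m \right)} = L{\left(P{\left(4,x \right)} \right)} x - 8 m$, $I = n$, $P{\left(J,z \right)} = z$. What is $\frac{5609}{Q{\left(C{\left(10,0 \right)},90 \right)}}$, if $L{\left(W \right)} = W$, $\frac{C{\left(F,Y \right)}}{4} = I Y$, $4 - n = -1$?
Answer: $- \frac{5609}{723} \approx -7.7579$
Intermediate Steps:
$n = 5$ ($n = 4 - -1 = 4 + 1 = 5$)
$I = 5$
$C{\left(F,Y \right)} = 20 Y$ ($C{\left(F,Y \right)} = 4 \cdot 5 Y = 20 Y$)
$Q{\left(x,m \right)} = -3 + x^{2} - 8 m$ ($Q{\left(x,m \right)} = -3 - \left(8 m - x x\right) = -3 - \left(- x^{2} + 8 m\right) = -3 + x^{2} - 8 m$)
$\frac{5609}{Q{\left(C{\left(10,0 \right)},90 \right)}} = \frac{5609}{-3 + \left(20 \cdot 0\right)^{2} - 720} = \frac{5609}{-3 + 0^{2} - 720} = \frac{5609}{-3 + 0 - 720} = \frac{5609}{-723} = 5609 \left(- \frac{1}{723}\right) = - \frac{5609}{723}$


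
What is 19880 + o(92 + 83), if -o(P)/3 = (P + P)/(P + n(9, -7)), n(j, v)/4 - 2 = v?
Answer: 616070/31 ≈ 19873.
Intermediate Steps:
n(j, v) = 8 + 4*v
o(P) = -6*P/(-20 + P) (o(P) = -3*(P + P)/(P + (8 + 4*(-7))) = -3*2*P/(P + (8 - 28)) = -3*2*P/(P - 20) = -3*2*P/(-20 + P) = -6*P/(-20 + P))
19880 + o(92 + 83) = 19880 - 6*(92 + 83)/(-20 + (92 + 83)) = 19880 - 6*175/(-20 + 175) = 19880 - 6*175/155 = 19880 - 6*175*1/155 = 19880 - 210/31 = 616070/31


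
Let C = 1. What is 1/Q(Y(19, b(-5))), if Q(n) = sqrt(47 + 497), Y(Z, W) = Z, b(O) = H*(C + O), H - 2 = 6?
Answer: sqrt(34)/136 ≈ 0.042875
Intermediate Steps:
H = 8 (H = 2 + 6 = 8)
b(O) = 8 + 8*O (b(O) = 8*(1 + O) = 8 + 8*O)
Q(n) = 4*sqrt(34) (Q(n) = sqrt(544) = 4*sqrt(34))
1/Q(Y(19, b(-5))) = 1/(4*sqrt(34)) = sqrt(34)/136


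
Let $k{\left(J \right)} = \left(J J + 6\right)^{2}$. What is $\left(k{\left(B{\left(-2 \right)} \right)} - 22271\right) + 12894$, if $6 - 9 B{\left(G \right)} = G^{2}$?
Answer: $- \frac{61282397}{6561} \approx -9340.4$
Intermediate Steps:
$B{\left(G \right)} = \frac{2}{3} - \frac{G^{2}}{9}$
$k{\left(J \right)} = \left(6 + J^{2}\right)^{2}$ ($k{\left(J \right)} = \left(J^{2} + 6\right)^{2} = \left(6 + J^{2}\right)^{2}$)
$\left(k{\left(B{\left(-2 \right)} \right)} - 22271\right) + 12894 = \left(\left(6 + \left(\frac{2}{3} - \frac{\left(-2\right)^{2}}{9}\right)^{2}\right)^{2} - 22271\right) + 12894 = \left(\left(6 + \left(\frac{2}{3} - \frac{4}{9}\right)^{2}\right)^{2} - 22271\right) + 12894 = \left(\left(6 + \left(\frac{2}{9}\right)^{2}\right)^{2} - 22271\right) + 12894 = \left(\left(6 + \frac{4}{81}\right)^{2} - 22271\right) + 12894 = \left(\left(\frac{490}{81}\right)^{2} - 22271\right) + 12894 = \left(\frac{240100}{6561} - 22271\right) + 12894 = - \frac{145879931}{6561} + 12894 = - \frac{61282397}{6561}$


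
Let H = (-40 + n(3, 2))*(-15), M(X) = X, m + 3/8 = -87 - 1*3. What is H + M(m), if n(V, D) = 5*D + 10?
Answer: 1677/8 ≈ 209.63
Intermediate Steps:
m = -723/8 (m = -3/8 + (-87 - 1*3) = -3/8 + (-87 - 3) = -3/8 - 90 = -723/8 ≈ -90.375)
n(V, D) = 10 + 5*D
H = 300 (H = (-40 + (10 + 5*2))*(-15) = (-40 + (10 + 10))*(-15) = (-40 + 20)*(-15) = -20*(-15) = 300)
H + M(m) = 300 - 723/8 = 1677/8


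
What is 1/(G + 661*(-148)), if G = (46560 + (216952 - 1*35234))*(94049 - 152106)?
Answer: -1/13253233674 ≈ -7.5453e-11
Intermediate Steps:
G = -13253135846 (G = (46560 + (216952 - 35234))*(-58057) = (46560 + 181718)*(-58057) = 228278*(-58057) = -13253135846)
1/(G + 661*(-148)) = 1/(-13253135846 + 661*(-148)) = 1/(-13253135846 - 97828) = 1/(-13253233674) = -1/13253233674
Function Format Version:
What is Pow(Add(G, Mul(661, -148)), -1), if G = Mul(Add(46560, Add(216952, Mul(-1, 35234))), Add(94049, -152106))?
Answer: Rational(-1, 13253233674) ≈ -7.5453e-11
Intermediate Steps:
G = -13253135846 (G = Mul(Add(46560, Add(216952, -35234)), -58057) = Mul(Add(46560, 181718), -58057) = Mul(228278, -58057) = -13253135846)
Pow(Add(G, Mul(661, -148)), -1) = Pow(Add(-13253135846, Mul(661, -148)), -1) = Pow(Add(-13253135846, -97828), -1) = Pow(-13253233674, -1) = Rational(-1, 13253233674)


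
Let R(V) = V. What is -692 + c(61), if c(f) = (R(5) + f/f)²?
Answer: -656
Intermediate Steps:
c(f) = 36 (c(f) = (5 + f/f)² = (5 + 1)² = 6² = 36)
-692 + c(61) = -692 + 36 = -656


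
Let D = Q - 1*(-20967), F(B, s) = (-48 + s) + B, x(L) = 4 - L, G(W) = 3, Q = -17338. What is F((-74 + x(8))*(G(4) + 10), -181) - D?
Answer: -4872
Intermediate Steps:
F(B, s) = -48 + B + s
D = 3629 (D = -17338 - 1*(-20967) = -17338 + 20967 = 3629)
F((-74 + x(8))*(G(4) + 10), -181) - D = (-48 + (-74 + (4 - 1*8))*(3 + 10) - 181) - 1*3629 = (-48 + (-74 + (4 - 8))*13 - 181) - 3629 = (-48 + (-74 - 4)*13 - 181) - 3629 = (-48 - 78*13 - 181) - 3629 = (-48 - 1014 - 181) - 3629 = -1243 - 3629 = -4872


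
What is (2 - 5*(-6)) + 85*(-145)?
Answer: -12293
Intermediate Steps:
(2 - 5*(-6)) + 85*(-145) = (2 + 30) - 12325 = 32 - 12325 = -12293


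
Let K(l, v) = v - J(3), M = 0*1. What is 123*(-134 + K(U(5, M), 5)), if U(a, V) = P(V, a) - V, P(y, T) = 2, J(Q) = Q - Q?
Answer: -15867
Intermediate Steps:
M = 0
J(Q) = 0
U(a, V) = 2 - V
K(l, v) = v (K(l, v) = v - 1*0 = v + 0 = v)
123*(-134 + K(U(5, M), 5)) = 123*(-134 + 5) = 123*(-129) = -15867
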